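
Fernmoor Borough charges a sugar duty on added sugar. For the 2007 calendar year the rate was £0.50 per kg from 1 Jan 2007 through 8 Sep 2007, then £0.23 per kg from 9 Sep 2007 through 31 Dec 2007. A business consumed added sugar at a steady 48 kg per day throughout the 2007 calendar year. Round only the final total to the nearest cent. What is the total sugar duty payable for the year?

£7,282.56

1 Jan – 8 Sep 2007: 251 days × 48 kg/day = 12,048 kg at £0.50/kg → £6,024.00
9 Sep – 31 Dec 2007: 114 days × 48 kg/day = 5,472 kg at £0.23/kg → £1,258.56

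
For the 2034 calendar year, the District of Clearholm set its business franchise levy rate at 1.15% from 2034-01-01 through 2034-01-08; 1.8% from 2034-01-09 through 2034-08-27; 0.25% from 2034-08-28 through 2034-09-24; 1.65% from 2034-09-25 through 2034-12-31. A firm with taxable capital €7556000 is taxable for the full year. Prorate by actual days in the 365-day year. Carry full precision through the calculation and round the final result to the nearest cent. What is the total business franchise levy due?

€122904.03

2034-01-01 to 2034-01-08: 8 days at 1.15% → €7556000 × 1.15% × 8/365 = €1904.5260
2034-01-09 to 2034-08-27: 231 days at 1.8% → €7556000 × 1.8% × 231/365 = €86076.2959
2034-08-28 to 2034-09-24: 28 days at 0.25% → €7556000 × 0.25% × 28/365 = €1449.0959
2034-09-25 to 2034-12-31: 98 days at 1.65% → €7556000 × 1.65% × 98/365 = €33474.1151
Total = €122904.0329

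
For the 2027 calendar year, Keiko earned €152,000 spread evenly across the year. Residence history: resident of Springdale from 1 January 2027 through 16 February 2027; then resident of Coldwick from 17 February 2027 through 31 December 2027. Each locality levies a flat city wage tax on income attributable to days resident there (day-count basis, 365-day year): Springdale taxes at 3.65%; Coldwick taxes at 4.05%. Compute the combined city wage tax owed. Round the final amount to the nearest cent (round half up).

Springdale, 1 January – 16 February 2027: 47 days → €152,000 × 3.65% × 47/365 = €714.4000
Coldwick, 17 February – 31 December 2027: 318 days → €152,000 × 4.05% × 318/365 = €5,363.3096
Total = €6,077.7096

€6,077.71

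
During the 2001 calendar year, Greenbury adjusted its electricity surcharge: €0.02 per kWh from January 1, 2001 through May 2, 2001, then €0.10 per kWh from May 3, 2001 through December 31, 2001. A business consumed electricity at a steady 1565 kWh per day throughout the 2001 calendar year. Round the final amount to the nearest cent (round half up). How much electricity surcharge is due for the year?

€41,848.10

January 1 – May 2, 2001: 122 days × 1565 kWh/day = 190,930 kWh at €0.02/kWh → €3,818.60
May 3 – December 31, 2001: 243 days × 1565 kWh/day = 380,295 kWh at €0.10/kWh → €38,029.50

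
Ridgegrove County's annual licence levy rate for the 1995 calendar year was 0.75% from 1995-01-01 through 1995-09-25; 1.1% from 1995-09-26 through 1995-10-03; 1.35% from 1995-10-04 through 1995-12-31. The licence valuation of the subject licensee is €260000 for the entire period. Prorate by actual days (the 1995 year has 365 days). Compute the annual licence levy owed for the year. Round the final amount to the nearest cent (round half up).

€2350.33

1995-01-01 to 1995-09-25: 268 days at 0.75% → €260000 × 0.75% × 268/365 = €1431.7808
1995-09-26 to 1995-10-03: 8 days at 1.1% → €260000 × 1.1% × 8/365 = €62.6849
1995-10-04 to 1995-12-31: 89 days at 1.35% → €260000 × 1.35% × 89/365 = €855.8630
Total = €2350.3288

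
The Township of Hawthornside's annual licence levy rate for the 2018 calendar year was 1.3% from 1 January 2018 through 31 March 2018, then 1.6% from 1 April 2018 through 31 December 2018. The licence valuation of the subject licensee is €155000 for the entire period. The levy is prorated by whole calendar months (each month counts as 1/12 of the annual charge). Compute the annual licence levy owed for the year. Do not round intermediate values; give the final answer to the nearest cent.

€2363.75

1 January – 31 March 2018: 3 months at 1.3% → €155000 × 1.3% × 3/12 = €503.7500
1 April – 31 December 2018: 9 months at 1.6% → €155000 × 1.6% × 9/12 = €1860.0000
Total = €2363.7500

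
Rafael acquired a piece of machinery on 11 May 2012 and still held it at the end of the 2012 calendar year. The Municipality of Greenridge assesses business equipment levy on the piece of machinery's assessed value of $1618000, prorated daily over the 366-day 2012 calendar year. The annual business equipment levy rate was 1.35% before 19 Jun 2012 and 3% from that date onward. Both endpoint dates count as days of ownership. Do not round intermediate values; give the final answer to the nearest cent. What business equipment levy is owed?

11 May – 18 Jun 2012: 39 days at 1.35% → $1618000 × 1.35% × 39/366 = $2327.5328
19 Jun – 31 Dec 2012: 196 days at 3% → $1618000 × 3% × 196/366 = $25994.0984
Total = $28321.6311

$28321.63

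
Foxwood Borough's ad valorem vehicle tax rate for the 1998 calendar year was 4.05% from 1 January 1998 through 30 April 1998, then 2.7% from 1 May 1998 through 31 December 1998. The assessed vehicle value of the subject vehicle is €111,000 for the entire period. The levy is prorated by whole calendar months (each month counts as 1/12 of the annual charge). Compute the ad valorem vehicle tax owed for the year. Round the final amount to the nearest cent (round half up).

€3,496.50

1 January – 30 April 1998: 4 months at 4.05% → €111,000 × 4.05% × 4/12 = €1,498.5000
1 May – 31 December 1998: 8 months at 2.7% → €111,000 × 2.7% × 8/12 = €1,998.0000
Total = €3,496.5000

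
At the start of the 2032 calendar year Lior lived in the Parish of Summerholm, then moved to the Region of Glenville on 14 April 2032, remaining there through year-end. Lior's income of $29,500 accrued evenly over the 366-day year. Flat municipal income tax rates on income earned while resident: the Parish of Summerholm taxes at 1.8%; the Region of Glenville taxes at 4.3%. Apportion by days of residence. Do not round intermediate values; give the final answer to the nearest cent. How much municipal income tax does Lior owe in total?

The Parish of Summerholm, 1 January – 13 April 2032: 104 days → $29,500 × 1.8% × 104/366 = $150.8852
The Region of Glenville, 14 April – 31 December 2032: 262 days → $29,500 × 4.3% × 262/366 = $908.0519
Total = $1,058.9372

$1,058.94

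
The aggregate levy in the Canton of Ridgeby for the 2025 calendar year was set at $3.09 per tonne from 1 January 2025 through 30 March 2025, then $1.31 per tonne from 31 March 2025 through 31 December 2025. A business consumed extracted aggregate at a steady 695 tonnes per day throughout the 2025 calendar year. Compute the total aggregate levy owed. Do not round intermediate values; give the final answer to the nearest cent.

1 January – 30 March 2025: 89 days × 695 tonnes/day = 61,855 tonnes at $3.09/tonne → $191131.95
31 March – 31 December 2025: 276 days × 695 tonnes/day = 191,820 tonnes at $1.31/tonne → $251284.20

$442416.15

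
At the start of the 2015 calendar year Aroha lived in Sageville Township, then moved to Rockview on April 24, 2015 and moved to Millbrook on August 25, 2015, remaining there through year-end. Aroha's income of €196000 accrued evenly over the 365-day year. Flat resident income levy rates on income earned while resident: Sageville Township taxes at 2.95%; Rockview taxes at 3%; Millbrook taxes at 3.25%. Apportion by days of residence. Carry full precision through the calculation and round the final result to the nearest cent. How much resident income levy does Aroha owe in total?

€6022.84

Sageville Township, January 1 – April 23, 2015: 113 days → €196000 × 2.95% × 113/365 = €1790.0438
Rockview, April 24 – August 24, 2015: 123 days → €196000 × 3% × 123/365 = €1981.4795
Millbrook, August 25 – December 31, 2015: 129 days → €196000 × 3.25% × 129/365 = €2251.3151
Total = €6022.8384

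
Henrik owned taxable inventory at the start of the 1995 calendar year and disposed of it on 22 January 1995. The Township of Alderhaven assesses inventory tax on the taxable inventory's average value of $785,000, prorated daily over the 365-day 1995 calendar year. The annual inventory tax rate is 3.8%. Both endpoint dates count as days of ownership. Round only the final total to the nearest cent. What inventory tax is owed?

Days held (1 January – 22 January 1995): 22 out of 365
Tax = $785,000 × 3.8% × 22/365 = $1,797.9726

$1,797.97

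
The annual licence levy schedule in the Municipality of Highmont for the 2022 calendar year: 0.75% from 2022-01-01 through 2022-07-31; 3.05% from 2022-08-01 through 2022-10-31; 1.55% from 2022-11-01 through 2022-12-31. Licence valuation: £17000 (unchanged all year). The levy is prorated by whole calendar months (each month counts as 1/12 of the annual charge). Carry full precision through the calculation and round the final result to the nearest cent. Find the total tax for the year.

2022-01-01 to 2022-07-31: 7 months at 0.75% → £17000 × 0.75% × 7/12 = £74.3750
2022-08-01 to 2022-10-31: 3 months at 3.05% → £17000 × 3.05% × 3/12 = £129.6250
2022-11-01 to 2022-12-31: 2 months at 1.55% → £17000 × 1.55% × 2/12 = £43.9167
Total = £247.9167

£247.92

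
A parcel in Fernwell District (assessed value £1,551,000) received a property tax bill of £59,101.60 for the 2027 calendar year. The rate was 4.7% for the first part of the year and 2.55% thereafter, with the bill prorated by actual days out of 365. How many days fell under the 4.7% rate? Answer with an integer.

214 days

Let d = days at the first rate; then 365 − d days at the second rate.
£1,551,000 × [4.7%·d + 2.55%·(365−d)] / 365 = £59,101.60
Solving gives d = 214, so the new rate took effect on 3 August 2027.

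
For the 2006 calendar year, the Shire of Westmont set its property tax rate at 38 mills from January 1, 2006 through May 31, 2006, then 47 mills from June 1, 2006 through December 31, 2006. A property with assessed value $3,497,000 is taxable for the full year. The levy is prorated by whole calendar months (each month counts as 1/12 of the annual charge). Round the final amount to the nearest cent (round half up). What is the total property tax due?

January 1 – May 31, 2006: 5 months at 38 mills → $3,497,000 × 3.8% × 5/12 = $55,369.1667
June 1 – December 31, 2006: 7 months at 47 mills → $3,497,000 × 4.7% × 7/12 = $95,876.0833
Total = $151,245.2500

$151,245.25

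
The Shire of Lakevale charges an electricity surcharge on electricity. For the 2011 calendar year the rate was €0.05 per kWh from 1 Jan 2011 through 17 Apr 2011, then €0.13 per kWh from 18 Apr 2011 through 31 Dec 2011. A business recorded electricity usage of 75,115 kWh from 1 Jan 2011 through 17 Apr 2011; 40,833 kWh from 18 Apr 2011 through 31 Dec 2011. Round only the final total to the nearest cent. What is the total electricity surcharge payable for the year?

€9,064.04

1 Jan – 17 Apr 2011: 75,115 kWh at €0.05/kWh → €3,755.75
18 Apr – 31 Dec 2011: 40,833 kWh at €0.13/kWh → €5,308.29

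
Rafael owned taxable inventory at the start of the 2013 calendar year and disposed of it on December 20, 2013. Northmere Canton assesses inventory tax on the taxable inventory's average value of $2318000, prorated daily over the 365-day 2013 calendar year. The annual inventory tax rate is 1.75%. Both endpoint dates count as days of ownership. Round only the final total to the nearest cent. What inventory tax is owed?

Days held (January 1 – December 20, 2013): 354 out of 365
Tax = $2318000 × 1.75% × 354/365 = $39342.4932

$39342.49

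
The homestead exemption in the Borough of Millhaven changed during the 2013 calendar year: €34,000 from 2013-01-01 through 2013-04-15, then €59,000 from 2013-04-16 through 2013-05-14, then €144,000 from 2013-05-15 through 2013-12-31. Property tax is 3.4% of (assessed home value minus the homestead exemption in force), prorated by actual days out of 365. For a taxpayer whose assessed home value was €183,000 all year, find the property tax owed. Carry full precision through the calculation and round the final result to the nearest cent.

€2,631.51

2013-01-01 to 2013-04-15: 105 days, exemption €34,000 → (€183,000 − €34,000) × 3.4% × 105/365 = €1,457.3425
2013-04-16 to 2013-05-14: 29 days, exemption €59,000 → (€183,000 − €59,000) × 3.4% × 29/365 = €334.9699
2013-05-15 to 2013-12-31: 231 days, exemption €144,000 → (€183,000 − €144,000) × 3.4% × 231/365 = €839.1945
Total = €2,631.5068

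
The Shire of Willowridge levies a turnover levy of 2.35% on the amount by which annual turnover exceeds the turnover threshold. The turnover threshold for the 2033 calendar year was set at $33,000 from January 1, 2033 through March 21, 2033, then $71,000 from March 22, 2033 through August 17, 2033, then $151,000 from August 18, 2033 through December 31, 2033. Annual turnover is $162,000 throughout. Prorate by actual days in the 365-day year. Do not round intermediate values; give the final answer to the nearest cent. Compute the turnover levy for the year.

$1,633.73

January 1 – March 21, 2033: 80 days, exemption $33,000 → ($162,000 − $33,000) × 2.35% × 80/365 = $664.4384
March 22 – August 17, 2033: 149 days, exemption $71,000 → ($162,000 − $71,000) × 2.35% × 149/365 = $872.9767
August 18 – December 31, 2033: 136 days, exemption $151,000 → ($162,000 − $151,000) × 2.35% × 136/365 = $96.3178
Total = $1,633.7329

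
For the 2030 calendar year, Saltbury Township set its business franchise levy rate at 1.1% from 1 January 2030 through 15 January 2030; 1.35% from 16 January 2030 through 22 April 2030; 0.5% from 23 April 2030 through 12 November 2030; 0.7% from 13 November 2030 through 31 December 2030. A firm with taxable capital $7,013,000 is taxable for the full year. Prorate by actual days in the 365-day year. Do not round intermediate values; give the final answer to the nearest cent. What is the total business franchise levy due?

1 January – 15 January 2030: 15 days at 1.1% → $7,013,000 × 1.1% × 15/365 = $3,170.2603
16 January – 22 April 2030: 97 days at 1.35% → $7,013,000 × 1.35% × 97/365 = $25,160.3384
23 April – 12 November 2030: 204 days at 0.5% → $7,013,000 × 0.5% × 204/365 = $19,597.9726
13 November – 31 December 2030: 49 days at 0.7% → $7,013,000 × 0.7% × 49/365 = $6,590.2986
Total = $54,518.8699

$54,518.87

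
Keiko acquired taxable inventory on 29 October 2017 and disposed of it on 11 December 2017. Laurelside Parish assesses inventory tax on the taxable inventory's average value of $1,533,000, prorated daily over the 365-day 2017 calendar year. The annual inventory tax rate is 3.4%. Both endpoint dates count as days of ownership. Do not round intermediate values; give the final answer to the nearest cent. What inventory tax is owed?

Days held (29 October – 11 December 2017): 44 out of 365
Tax = $1,533,000 × 3.4% × 44/365 = $6,283.2000

$6,283.20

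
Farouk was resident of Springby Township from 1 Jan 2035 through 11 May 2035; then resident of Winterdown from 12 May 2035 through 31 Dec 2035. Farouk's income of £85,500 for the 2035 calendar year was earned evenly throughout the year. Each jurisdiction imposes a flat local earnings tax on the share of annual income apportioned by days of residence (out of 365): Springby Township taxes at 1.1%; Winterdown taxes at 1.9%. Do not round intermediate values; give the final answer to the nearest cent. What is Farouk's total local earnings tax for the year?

£1,379.01

Springby Township, 1 Jan – 11 May 2035: 131 days → £85,500 × 1.1% × 131/365 = £337.5493
Winterdown, 12 May – 31 Dec 2035: 234 days → £85,500 × 1.9% × 234/365 = £1,041.4603
Total = £1,379.0096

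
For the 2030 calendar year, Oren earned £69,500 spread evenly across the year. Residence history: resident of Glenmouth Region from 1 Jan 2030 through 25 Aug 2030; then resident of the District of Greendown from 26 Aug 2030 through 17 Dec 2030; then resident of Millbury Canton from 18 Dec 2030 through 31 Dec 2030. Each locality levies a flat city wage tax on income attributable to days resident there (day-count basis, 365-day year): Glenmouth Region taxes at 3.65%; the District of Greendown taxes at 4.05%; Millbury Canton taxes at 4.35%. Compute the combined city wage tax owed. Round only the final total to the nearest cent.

£2,642.24

Glenmouth Region, 1 Jan – 25 Aug 2030: 237 days → £69,500 × 3.65% × 237/365 = £1,647.1500
The District of Greendown, 26 Aug – 17 Dec 2030: 114 days → £69,500 × 4.05% × 114/365 = £879.1274
Millbury Canton, 18 Dec – 31 Dec 2030: 14 days → £69,500 × 4.35% × 14/365 = £115.9603
Total = £2,642.2377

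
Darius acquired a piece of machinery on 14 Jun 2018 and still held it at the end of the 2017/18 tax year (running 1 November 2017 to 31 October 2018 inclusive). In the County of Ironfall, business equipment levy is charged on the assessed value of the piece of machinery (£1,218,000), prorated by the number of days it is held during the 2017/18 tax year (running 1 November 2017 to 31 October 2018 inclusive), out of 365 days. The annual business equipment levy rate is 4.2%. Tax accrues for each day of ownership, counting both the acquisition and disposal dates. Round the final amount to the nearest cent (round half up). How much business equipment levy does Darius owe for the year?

£19,621.48

Days held (14 Jun – 31 Oct 2018): 140 out of 365
Tax = £1,218,000 × 4.2% × 140/365 = £19,621.4795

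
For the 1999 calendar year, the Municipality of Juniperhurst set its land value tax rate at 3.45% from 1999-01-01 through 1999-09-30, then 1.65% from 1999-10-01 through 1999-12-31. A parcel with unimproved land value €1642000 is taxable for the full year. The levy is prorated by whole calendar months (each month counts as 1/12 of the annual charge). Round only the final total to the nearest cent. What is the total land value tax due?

€49260.00

1999-01-01 to 1999-09-30: 9 months at 3.45% → €1642000 × 3.45% × 9/12 = €42486.7500
1999-10-01 to 1999-12-31: 3 months at 1.65% → €1642000 × 1.65% × 3/12 = €6773.2500
Total = €49260.0000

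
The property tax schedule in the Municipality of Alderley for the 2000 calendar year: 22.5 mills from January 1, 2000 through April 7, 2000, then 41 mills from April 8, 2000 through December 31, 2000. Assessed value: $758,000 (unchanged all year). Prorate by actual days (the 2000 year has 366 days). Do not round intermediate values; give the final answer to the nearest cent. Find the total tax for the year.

$27,323.21

January 1 – April 7, 2000: 98 days at 22.5 mills → $758,000 × 2.25% × 98/366 = $4,566.6393
April 8 – December 31, 2000: 268 days at 41 mills → $758,000 × 4.1% × 268/366 = $22,756.5683
Total = $27,323.2077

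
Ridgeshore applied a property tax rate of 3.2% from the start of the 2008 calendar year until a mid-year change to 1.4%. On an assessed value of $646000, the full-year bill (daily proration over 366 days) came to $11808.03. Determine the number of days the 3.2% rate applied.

Let d = days at the first rate; then 366 − d days at the second rate.
$646000 × [3.2%·d + 1.4%·(366−d)] / 366 = $11808.03
Solving gives d = 87, so the new rate took effect on 28 Mar 2008.

87 days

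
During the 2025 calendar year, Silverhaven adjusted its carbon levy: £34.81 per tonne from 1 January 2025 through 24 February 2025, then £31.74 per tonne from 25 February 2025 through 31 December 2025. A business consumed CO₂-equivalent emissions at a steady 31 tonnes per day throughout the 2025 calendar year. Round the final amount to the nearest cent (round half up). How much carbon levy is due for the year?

£364,372.45

1 January – 24 February 2025: 55 days × 31 tonnes/day = 1,705 tonnes at £34.81/tonne → £59,351.05
25 February – 31 December 2025: 310 days × 31 tonnes/day = 9,610 tonnes at £31.74/tonne → £305,021.40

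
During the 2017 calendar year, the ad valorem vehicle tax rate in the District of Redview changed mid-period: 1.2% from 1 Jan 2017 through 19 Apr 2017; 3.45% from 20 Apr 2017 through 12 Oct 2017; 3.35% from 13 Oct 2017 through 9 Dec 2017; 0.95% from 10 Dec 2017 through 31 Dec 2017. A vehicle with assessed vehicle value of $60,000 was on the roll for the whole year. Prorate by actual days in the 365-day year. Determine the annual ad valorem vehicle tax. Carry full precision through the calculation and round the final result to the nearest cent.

1 Jan – 19 Apr 2017: 109 days at 1.2% → $60,000 × 1.2% × 109/365 = $215.0137
20 Apr – 12 Oct 2017: 176 days at 3.45% → $60,000 × 3.45% × 176/365 = $998.1370
13 Oct – 9 Dec 2017: 58 days at 3.35% → $60,000 × 3.35% × 58/365 = $319.3973
10 Dec – 31 Dec 2017: 22 days at 0.95% → $60,000 × 0.95% × 22/365 = $34.3562
Total = $1,566.9041

$1,566.90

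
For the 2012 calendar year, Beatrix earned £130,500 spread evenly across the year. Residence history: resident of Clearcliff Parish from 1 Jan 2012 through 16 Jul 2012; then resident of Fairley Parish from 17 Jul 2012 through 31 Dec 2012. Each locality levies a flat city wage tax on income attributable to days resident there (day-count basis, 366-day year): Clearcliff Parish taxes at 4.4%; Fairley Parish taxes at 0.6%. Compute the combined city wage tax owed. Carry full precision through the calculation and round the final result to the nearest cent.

£3,465.74

Clearcliff Parish, 1 Jan – 16 Jul 2012: 198 days → £130,500 × 4.4% × 198/366 = £3,106.3279
Fairley Parish, 17 Jul – 31 Dec 2012: 168 days → £130,500 × 0.6% × 168/366 = £359.4098
Total = £3,465.7377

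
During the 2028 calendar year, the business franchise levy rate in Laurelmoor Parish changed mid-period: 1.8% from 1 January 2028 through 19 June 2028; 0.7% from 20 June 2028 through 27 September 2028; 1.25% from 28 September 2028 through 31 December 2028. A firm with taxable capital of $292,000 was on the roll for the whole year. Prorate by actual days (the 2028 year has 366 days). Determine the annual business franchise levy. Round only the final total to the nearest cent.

1 January – 19 June 2028: 171 days at 1.8% → $292,000 × 1.8% × 171/366 = $2,455.6721
20 June – 27 September 2028: 100 days at 0.7% → $292,000 × 0.7% × 100/366 = $558.4699
28 September – 31 December 2028: 95 days at 1.25% → $292,000 × 1.25% × 95/366 = $947.4044
Total = $3,961.5464

$3,961.55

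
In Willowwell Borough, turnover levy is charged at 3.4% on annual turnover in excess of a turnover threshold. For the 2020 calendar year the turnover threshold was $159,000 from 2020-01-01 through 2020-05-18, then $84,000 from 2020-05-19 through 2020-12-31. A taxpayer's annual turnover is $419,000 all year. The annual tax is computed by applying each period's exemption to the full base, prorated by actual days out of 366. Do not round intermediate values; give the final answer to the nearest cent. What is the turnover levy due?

2020-01-01 to 2020-05-18: 139 days, exemption $159,000 → ($419,000 − $159,000) × 3.4% × 139/366 = $3,357.2678
2020-05-19 to 2020-12-31: 227 days, exemption $84,000 → ($419,000 − $84,000) × 3.4% × 227/366 = $7,064.2896
Total = $10,421.5574

$10,421.56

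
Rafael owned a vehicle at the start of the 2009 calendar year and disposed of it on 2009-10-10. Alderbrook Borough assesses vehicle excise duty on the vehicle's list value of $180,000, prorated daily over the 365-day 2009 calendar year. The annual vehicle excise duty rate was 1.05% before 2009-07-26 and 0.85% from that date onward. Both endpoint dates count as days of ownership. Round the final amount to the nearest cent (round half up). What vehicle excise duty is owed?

$1,389.45

2009-01-01 to 2009-07-25: 206 days at 1.05% → $180,000 × 1.05% × 206/365 = $1,066.6849
2009-07-26 to 2009-10-10: 77 days at 0.85% → $180,000 × 0.85% × 77/365 = $322.7671
Total = $1,389.4521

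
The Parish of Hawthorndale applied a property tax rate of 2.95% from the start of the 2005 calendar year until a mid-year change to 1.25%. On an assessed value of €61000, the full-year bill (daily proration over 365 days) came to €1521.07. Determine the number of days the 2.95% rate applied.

267 days

Let d = days at the first rate; then 365 − d days at the second rate.
€61000 × [2.95%·d + 1.25%·(365−d)] / 365 = €1521.07
Solving gives d = 267, so the new rate took effect on 25 Sep 2005.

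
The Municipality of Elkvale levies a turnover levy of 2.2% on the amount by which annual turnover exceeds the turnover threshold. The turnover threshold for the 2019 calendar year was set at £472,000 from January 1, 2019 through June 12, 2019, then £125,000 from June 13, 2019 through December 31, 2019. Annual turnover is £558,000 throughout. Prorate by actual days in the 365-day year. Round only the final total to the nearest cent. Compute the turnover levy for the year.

January 1 – June 12, 2019: 163 days, exemption £472,000 → (£558,000 − £472,000) × 2.2% × 163/365 = £844.9205
June 13 – December 31, 2019: 202 days, exemption £125,000 → (£558,000 − £125,000) × 2.2% × 202/365 = £5,271.9233
Total = £6,116.8438

£6,116.84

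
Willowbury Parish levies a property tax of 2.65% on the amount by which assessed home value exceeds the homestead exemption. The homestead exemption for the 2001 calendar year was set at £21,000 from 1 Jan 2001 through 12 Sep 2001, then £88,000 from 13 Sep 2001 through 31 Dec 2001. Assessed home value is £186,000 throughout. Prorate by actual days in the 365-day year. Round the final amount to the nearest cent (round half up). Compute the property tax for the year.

1 Jan – 12 Sep 2001: 255 days, exemption £21,000 → (£186,000 − £21,000) × 2.65% × 255/365 = £3,054.7603
13 Sep – 31 Dec 2001: 110 days, exemption £88,000 → (£186,000 − £88,000) × 2.65% × 110/365 = £782.6575
Total = £3,837.4178

£3,837.42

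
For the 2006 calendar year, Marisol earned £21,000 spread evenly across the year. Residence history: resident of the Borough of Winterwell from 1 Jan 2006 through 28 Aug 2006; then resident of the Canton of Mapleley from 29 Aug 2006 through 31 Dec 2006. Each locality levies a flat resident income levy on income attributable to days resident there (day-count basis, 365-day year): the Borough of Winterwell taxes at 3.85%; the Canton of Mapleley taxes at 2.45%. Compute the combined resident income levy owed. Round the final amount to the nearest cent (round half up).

The Borough of Winterwell, 1 Jan – 28 Aug 2006: 240 days → £21,000 × 3.85% × 240/365 = £531.6164
The Canton of Mapleley, 29 Aug – 31 Dec 2006: 125 days → £21,000 × 2.45% × 125/365 = £176.1986
Total = £707.8151

£707.82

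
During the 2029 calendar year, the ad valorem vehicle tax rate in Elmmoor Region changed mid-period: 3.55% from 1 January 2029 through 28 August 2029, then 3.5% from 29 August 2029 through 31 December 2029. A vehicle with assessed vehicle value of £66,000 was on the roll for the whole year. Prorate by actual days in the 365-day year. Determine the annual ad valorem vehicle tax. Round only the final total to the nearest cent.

1 January – 28 August 2029: 240 days at 3.55% → £66,000 × 3.55% × 240/365 = £1,540.6027
29 August – 31 December 2029: 125 days at 3.5% → £66,000 × 3.5% × 125/365 = £791.0959
Total = £2,331.6986

£2,331.70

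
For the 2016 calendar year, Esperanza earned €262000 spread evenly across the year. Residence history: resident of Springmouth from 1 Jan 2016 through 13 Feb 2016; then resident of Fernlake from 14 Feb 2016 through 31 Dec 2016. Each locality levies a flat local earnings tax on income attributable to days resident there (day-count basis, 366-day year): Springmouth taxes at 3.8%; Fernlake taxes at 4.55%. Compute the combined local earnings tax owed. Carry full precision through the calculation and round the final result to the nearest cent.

Springmouth, 1 Jan – 13 Feb 2016: 44 days → €262000 × 3.8% × 44/366 = €1196.8962
Fernlake, 14 Feb – 31 Dec 2016: 322 days → €262000 × 4.55% × 322/366 = €10487.8743
Total = €11684.7705

€11684.77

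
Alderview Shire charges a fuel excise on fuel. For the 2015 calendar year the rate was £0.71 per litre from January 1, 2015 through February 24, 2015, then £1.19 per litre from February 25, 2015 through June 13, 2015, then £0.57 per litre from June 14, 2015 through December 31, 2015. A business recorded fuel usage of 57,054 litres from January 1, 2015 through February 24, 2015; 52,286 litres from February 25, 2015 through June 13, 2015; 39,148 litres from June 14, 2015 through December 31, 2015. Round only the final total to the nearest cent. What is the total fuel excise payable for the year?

£125,043.04

January 1 – February 24, 2015: 57,054 litres at £0.71/litre → £40,508.34
February 25 – June 13, 2015: 52,286 litres at £1.19/litre → £62,220.34
June 14 – December 31, 2015: 39,148 litres at £0.57/litre → £22,314.36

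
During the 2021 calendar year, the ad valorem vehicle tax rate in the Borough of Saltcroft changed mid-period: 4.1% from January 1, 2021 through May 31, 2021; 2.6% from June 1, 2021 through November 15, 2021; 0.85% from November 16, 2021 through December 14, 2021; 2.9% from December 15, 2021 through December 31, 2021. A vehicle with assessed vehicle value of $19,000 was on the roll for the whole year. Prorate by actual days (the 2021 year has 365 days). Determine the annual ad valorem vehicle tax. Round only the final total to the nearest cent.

$588.14

January 1 – May 31, 2021: 151 days at 4.1% → $19,000 × 4.1% × 151/365 = $322.2712
June 1 – November 15, 2021: 168 days at 2.6% → $19,000 × 2.6% × 168/365 = $227.3753
November 16 – December 14, 2021: 29 days at 0.85% → $19,000 × 0.85% × 29/365 = $12.8315
December 15 – December 31, 2021: 17 days at 2.9% → $19,000 × 2.9% × 17/365 = $25.6630
Total = $588.1411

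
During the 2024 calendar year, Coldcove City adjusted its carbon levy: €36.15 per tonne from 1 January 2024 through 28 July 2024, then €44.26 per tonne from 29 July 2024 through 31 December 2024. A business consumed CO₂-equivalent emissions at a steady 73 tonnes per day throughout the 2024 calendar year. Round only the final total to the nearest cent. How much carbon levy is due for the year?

1 January – 28 July 2024: 210 days × 73 tonnes/day = 15,330 tonnes at €36.15/tonne → €554,179.50
29 July – 31 December 2024: 156 days × 73 tonnes/day = 11,388 tonnes at €44.26/tonne → €504,032.88

€1,058,212.38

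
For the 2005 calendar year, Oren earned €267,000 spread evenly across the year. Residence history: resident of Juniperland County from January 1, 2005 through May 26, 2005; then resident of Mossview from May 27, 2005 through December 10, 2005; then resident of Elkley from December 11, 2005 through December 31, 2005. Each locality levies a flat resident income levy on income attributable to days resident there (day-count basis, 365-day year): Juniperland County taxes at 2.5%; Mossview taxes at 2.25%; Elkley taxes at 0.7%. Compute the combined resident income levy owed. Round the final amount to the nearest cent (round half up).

Juniperland County, January 1 – May 26, 2005: 146 days → €267,000 × 2.5% × 146/365 = €2,670.0000
Mossview, May 27 – December 10, 2005: 198 days → €267,000 × 2.25% × 198/365 = €3,258.8630
Elkley, December 11 – December 31, 2005: 21 days → €267,000 × 0.7% × 21/365 = €107.5315
Total = €6,036.3945

€6,036.39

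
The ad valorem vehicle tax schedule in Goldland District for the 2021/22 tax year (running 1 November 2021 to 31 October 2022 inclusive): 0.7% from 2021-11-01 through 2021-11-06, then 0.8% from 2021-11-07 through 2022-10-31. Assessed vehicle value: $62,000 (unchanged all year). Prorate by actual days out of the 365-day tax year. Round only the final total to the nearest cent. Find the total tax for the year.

$494.98

2021-11-01 to 2021-11-06: 6 days at 0.7% → $62,000 × 0.7% × 6/365 = $7.1342
2021-11-07 to 2022-10-31: 359 days at 0.8% → $62,000 × 0.8% × 359/365 = $487.8466
Total = $494.9808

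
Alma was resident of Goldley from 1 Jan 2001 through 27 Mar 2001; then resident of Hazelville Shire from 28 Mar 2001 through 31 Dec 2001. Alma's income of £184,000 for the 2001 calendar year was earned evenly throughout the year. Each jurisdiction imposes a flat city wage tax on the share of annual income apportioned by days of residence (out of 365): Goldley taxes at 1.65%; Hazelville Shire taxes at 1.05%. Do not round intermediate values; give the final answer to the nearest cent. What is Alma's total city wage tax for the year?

Goldley, 1 Jan – 27 Mar 2001: 86 days → £184,000 × 1.65% × 86/365 = £715.3315
Hazelville Shire, 28 Mar – 31 Dec 2001: 279 days → £184,000 × 1.05% × 279/365 = £1,476.7890
Total = £2,192.1205

£2,192.12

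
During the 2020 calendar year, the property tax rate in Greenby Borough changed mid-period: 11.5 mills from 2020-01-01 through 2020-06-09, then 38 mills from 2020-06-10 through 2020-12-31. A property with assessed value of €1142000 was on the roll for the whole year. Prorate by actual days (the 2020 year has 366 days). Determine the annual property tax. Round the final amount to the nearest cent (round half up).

€30083.59

2020-01-01 to 2020-06-09: 161 days at 11.5 mills → €1142000 × 1.15% × 161/366 = €5777.0847
2020-06-10 to 2020-12-31: 205 days at 38 mills → €1142000 × 3.8% × 205/366 = €24306.5027
Total = €30083.5874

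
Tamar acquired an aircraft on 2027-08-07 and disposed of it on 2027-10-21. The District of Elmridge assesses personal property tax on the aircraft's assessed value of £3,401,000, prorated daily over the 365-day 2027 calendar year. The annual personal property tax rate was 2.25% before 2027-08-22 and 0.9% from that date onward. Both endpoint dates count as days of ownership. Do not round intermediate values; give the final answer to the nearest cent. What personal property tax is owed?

2027-08-07 to 2027-08-21: 15 days at 2.25% → £3,401,000 × 2.25% × 15/365 = £3,144.7603
2027-08-22 to 2027-10-21: 61 days at 0.9% → £3,401,000 × 0.9% × 61/365 = £5,115.4767
Total = £8,260.2370

£8,260.24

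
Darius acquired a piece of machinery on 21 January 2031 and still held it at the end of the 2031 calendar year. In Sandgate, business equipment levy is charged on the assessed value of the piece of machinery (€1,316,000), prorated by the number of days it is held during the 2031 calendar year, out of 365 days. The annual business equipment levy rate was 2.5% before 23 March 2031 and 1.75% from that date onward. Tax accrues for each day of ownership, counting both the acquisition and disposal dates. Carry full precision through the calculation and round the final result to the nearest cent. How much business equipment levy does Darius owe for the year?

€23,417.59

21 January – 22 March 2031: 61 days at 2.5% → €1,316,000 × 2.5% × 61/365 = €5,498.3562
23 March – 31 December 2031: 284 days at 1.75% → €1,316,000 × 1.75% × 284/365 = €17,919.2329
Total = €23,417.5890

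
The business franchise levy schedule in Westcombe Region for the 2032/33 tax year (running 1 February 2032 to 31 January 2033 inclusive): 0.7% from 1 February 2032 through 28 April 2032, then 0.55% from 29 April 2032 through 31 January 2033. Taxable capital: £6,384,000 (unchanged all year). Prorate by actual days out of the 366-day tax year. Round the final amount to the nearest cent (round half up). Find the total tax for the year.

£37,414.43

1 February – 28 April 2032: 88 days at 0.7% → £6,384,000 × 0.7% × 88/366 = £10,744.6557
29 April 2032 – 31 January 2033: 278 days at 0.55% → £6,384,000 × 0.55% × 278/366 = £26,669.7705
Total = £37,414.4262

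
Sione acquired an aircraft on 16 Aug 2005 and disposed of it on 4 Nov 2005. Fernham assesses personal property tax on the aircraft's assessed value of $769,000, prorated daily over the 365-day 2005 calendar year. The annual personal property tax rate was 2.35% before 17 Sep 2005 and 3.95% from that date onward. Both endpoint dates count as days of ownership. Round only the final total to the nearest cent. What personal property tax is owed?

16 Aug – 16 Sep 2005: 32 days at 2.35% → $769,000 × 2.35% × 32/365 = $1,584.3507
17 Sep – 4 Nov 2005: 49 days at 3.95% → $769,000 × 3.95% × 49/365 = $4,077.8068
Total = $5,662.1575

$5,662.16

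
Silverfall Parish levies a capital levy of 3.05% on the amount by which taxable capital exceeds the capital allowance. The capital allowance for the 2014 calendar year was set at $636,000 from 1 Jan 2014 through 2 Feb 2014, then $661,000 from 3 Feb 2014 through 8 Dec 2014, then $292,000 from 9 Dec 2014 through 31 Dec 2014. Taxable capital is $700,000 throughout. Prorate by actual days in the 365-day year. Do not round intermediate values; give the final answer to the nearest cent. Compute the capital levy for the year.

$1,967.63

1 Jan – 2 Feb 2014: 33 days, exemption $636,000 → ($700,000 − $636,000) × 3.05% × 33/365 = $176.4822
3 Feb – 8 Dec 2014: 309 days, exemption $661,000 → ($700,000 − $661,000) × 3.05% × 309/365 = $1,007.0014
9 Dec – 31 Dec 2014: 23 days, exemption $292,000 → ($700,000 − $292,000) × 3.05% × 23/365 = $784.1425
Total = $1,967.6260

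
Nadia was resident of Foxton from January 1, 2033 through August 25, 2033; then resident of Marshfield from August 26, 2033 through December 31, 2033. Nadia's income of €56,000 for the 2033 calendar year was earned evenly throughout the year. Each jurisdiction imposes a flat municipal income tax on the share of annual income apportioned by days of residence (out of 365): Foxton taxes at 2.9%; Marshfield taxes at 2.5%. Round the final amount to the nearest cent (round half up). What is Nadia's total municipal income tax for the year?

Foxton, January 1 – August 25, 2033: 237 days → €56,000 × 2.9% × 237/365 = €1,054.4877
Marshfield, August 26 – December 31, 2033: 128 days → €56,000 × 2.5% × 128/365 = €490.9589
Total = €1,545.4466

€1,545.45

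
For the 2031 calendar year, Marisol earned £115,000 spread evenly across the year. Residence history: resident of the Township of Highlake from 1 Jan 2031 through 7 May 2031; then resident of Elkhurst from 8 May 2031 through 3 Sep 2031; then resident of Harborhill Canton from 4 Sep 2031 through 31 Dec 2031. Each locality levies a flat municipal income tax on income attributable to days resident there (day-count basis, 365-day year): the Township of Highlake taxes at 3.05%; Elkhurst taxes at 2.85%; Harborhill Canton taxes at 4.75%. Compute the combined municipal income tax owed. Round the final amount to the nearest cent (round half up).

£4,069.90

The Township of Highlake, 1 Jan – 7 May 2031: 127 days → £115,000 × 3.05% × 127/365 = £1,220.4178
Elkhurst, 8 May – 3 Sep 2031: 119 days → £115,000 × 2.85% × 119/365 = £1,068.5548
Harborhill Canton, 4 Sep – 31 Dec 2031: 119 days → £115,000 × 4.75% × 119/365 = £1,780.9247
Total = £4,069.8973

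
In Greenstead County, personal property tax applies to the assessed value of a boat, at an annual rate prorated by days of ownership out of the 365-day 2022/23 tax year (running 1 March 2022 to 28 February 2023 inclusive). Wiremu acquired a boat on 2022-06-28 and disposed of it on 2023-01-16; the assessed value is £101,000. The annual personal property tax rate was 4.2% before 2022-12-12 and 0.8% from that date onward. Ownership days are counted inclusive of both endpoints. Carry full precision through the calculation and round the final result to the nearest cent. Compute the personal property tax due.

£2,020.55

2022-06-28 to 2022-12-11: 167 days at 4.2% → £101,000 × 4.2% × 167/365 = £1,940.8603
2022-12-12 to 2023-01-16: 36 days at 0.8% → £101,000 × 0.8% × 36/365 = £79.6932
Total = £2,020.5534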